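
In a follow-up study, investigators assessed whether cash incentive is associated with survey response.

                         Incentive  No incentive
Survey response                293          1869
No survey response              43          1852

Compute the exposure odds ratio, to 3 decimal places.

Reading the table with exposure as columns: a = 293 (Incentive, case), b = 43 (Incentive, non-case), c = 1869 (No incentive, case), d = 1852.
OR = (a·d)/(b·c) = (293 × 1852) / (43 × 1869) = 542636 / 80367 = 6.75198
The odds of survey response are about 6.75 times as high in the incentive group.

6.752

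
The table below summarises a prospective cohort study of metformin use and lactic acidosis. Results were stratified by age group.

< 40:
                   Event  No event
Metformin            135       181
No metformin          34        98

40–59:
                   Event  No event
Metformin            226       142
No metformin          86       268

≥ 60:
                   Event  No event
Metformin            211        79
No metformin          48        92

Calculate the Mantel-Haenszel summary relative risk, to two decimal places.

2.19

RR_MH = Σ(aᵢ·n₀ᵢ/nᵢ) / Σ(cᵢ·n₁ᵢ/nᵢ), with n₁ᵢ = aᵢ+bᵢ (exposed), n₀ᵢ = cᵢ+dᵢ (unexposed), nᵢ = n₁ᵢ+n₀ᵢ.
Stratum 1 (< 40): n₁ = 316, n₀ = 132, n = 448; a·n₀/n = 135·132/448 = 39.7768; c·n₁/n = 34·316/448 = 23.9821
Stratum 2 (40–59): n₁ = 368, n₀ = 354, n = 722; a·n₀/n = 226·354/722 = 110.8089; c·n₁/n = 86·368/722 = 43.8338
Stratum 3 (≥ 60): n₁ = 290, n₀ = 140, n = 430; a·n₀/n = 211·140/430 = 68.6977; c·n₁/n = 48·290/430 = 32.3721
RR_MH = (39.7768 + 110.8089 + 68.6977) / (23.9821 + 43.8338 + 32.3721) = 219.2833 / 100.1880 = 2.18872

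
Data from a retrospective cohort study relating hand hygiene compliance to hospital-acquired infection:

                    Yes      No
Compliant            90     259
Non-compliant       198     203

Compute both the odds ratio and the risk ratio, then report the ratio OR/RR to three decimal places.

Cells: a = 90, b = 259, c = 198, d = 203.
OR = (90·203)/(259·198) = 18270/51282 = 0.35627
Risk in exposed = 90/349 = 0.25788; risk in unexposed = 198/401 = 0.49377; RR = 0.52227
OR/RR = 0.35627 / 0.52227 = 0.68215
The outcome is not rare, so the OR lies further from 1 than the RR.

0.682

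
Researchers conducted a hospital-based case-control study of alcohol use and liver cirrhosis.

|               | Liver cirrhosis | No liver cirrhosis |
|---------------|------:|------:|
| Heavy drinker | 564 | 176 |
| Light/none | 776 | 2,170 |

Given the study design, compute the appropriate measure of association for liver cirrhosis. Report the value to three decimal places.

8.961

Cells: a = 564, b = 176, c = 776, d = 2170.
This is a hospital-based case-control study: participants were sampled on outcome status, so risks in the source population cannot be estimated directly — relative risk is not valid here. The odds ratio is the appropriate measure.
OR = (a·d)/(b·c) = (564 × 2170) / (176 × 776) = 1223880 / 136576 = 8.96116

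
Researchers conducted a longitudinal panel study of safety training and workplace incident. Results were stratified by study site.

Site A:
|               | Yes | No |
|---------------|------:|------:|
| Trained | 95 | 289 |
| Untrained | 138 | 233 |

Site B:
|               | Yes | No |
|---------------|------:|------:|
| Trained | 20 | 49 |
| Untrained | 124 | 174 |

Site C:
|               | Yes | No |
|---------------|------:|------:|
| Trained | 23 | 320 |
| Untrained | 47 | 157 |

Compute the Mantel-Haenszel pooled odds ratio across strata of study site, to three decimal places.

OR_MH = Σ(aᵢdᵢ/nᵢ) / Σ(bᵢcᵢ/nᵢ), where nᵢ is the stratum total.
Stratum 1 (Site A): n = 755; a·d/n = 95·233/755 = 29.3179; b·c/n = 289·138/755 = 52.8238
Stratum 2 (Site B): n = 367; a·d/n = 20·174/367 = 9.4823; b·c/n = 49·124/367 = 16.5559
Stratum 3 (Site C): n = 547; a·d/n = 23·157/547 = 6.6015; b·c/n = 320·47/547 = 27.4954
OR_MH = (29.3179 + 9.4823 + 6.6015) / (52.8238 + 16.5559 + 27.4954) = 45.4016 / 96.8751 = 0.46866

0.469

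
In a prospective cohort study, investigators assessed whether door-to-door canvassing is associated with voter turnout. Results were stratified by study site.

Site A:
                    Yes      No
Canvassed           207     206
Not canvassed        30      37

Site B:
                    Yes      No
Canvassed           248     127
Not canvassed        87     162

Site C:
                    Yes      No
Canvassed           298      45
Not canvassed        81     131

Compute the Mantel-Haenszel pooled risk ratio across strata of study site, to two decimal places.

RR_MH = Σ(aᵢ·n₀ᵢ/nᵢ) / Σ(cᵢ·n₁ᵢ/nᵢ), with n₁ᵢ = aᵢ+bᵢ (exposed), n₀ᵢ = cᵢ+dᵢ (unexposed), nᵢ = n₁ᵢ+n₀ᵢ.
Stratum 1 (Site A): n₁ = 413, n₀ = 67, n = 480; a·n₀/n = 207·67/480 = 28.8938; c·n₁/n = 30·413/480 = 25.8125
Stratum 2 (Site B): n₁ = 375, n₀ = 249, n = 624; a·n₀/n = 248·249/624 = 98.9615; c·n₁/n = 87·375/624 = 52.2837
Stratum 3 (Site C): n₁ = 343, n₀ = 212, n = 555; a·n₀/n = 298·212/555 = 113.8306; c·n₁/n = 81·343/555 = 50.0595
RR_MH = (28.8938 + 98.9615 + 113.8306) / (25.8125 + 52.2837 + 50.0595) = 241.6859 / 128.1556 = 1.88588

1.89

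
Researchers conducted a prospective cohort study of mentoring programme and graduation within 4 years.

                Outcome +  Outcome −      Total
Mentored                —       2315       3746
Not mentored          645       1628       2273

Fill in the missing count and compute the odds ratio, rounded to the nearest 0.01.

The missing cell is in the exposed row: 3746 − 2315 = 1431.
So a = 1431, b = 2315, c = 645, d = 1628.
OR = (a·d)/(b·c) = (1431 × 1628) / (2315 × 645) = 2329668 / 1493175 = 1.56021

1.56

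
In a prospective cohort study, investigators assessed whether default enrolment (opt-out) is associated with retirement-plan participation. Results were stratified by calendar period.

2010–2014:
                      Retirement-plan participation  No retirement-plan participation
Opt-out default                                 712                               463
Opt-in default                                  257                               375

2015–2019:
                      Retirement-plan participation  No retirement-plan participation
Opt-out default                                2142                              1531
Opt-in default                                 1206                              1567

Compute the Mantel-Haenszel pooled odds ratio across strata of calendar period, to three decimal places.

OR_MH = Σ(aᵢdᵢ/nᵢ) / Σ(bᵢcᵢ/nᵢ), where nᵢ is the stratum total.
Stratum 1 (2010–2014): n = 1807; a·d/n = 712·375/1807 = 147.7587; b·c/n = 463·257/1807 = 65.8500
Stratum 2 (2015–2019): n = 6446; a·d/n = 2142·1567/6446 = 520.7127; b·c/n = 1531·1206/6446 = 286.4390
OR_MH = (147.7587 + 520.7127) / (65.8500 + 286.4390) = 668.4714 / 352.2891 = 1.89751

1.898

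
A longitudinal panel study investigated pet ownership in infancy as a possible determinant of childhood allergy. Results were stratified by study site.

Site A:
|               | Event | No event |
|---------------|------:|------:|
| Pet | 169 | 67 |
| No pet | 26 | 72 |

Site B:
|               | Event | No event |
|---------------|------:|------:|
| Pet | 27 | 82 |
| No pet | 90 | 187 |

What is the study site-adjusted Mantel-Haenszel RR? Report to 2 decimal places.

1.57

RR_MH = Σ(aᵢ·n₀ᵢ/nᵢ) / Σ(cᵢ·n₁ᵢ/nᵢ), with n₁ᵢ = aᵢ+bᵢ (exposed), n₀ᵢ = cᵢ+dᵢ (unexposed), nᵢ = n₁ᵢ+n₀ᵢ.
Stratum 1 (Site A): n₁ = 236, n₀ = 98, n = 334; a·n₀/n = 169·98/334 = 49.5868; c·n₁/n = 26·236/334 = 18.3713
Stratum 2 (Site B): n₁ = 109, n₀ = 277, n = 386; a·n₀/n = 27·277/386 = 19.3756; c·n₁/n = 90·109/386 = 25.4145
RR_MH = (49.5868 + 19.3756) / (18.3713 + 25.4145) = 68.9625 / 43.7858 = 1.57500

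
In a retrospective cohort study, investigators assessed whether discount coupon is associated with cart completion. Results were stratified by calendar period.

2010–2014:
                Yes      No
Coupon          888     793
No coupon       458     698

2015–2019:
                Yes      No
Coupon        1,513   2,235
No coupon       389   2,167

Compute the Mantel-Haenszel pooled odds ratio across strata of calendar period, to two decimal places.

OR_MH = Σ(aᵢdᵢ/nᵢ) / Σ(bᵢcᵢ/nᵢ), where nᵢ is the stratum total.
Stratum 1 (2010–2014): n = 2837; a·d/n = 888·698/2837 = 218.4787; b·c/n = 793·458/2837 = 128.0204
Stratum 2 (2015–2019): n = 6304; a·d/n = 1513·2167/6304 = 520.0938; b·c/n = 2235·389/6304 = 137.9148
OR_MH = (218.4787 + 520.0938) / (128.0204 + 137.9148) = 738.5724 / 265.9353 = 2.77726

2.78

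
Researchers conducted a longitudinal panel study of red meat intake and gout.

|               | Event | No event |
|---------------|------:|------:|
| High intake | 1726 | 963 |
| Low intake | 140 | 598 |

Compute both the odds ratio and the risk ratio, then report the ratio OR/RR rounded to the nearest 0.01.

2.26

Cells: a = 1726, b = 963, c = 140, d = 598.
OR = (1726·598)/(963·140) = 1032148/134820 = 7.65575
Risk in exposed = 1726/2689 = 0.64187; risk in unexposed = 140/738 = 0.18970; RR = 3.38359
OR/RR = 7.65575 / 3.38359 = 2.26261
The outcome is not rare, so the OR lies further from 1 than the RR.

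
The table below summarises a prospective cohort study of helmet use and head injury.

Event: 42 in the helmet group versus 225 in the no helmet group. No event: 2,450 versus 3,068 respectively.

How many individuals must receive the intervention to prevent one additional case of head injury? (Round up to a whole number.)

Risk in treated group = 42/2492 = 0.01685; risk in control = 225/3293 = 0.06833.
Absolute risk reduction = 0.06833 − 0.01685 = 0.05147
NNT = 1 / ARR = 1 / 0.05147 = 19.428 → round up → 20

20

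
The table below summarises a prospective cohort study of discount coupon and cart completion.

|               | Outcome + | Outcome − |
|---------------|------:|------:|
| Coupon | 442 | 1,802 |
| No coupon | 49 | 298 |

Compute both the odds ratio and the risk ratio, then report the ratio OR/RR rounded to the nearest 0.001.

1.069

Cells: a = 442, b = 1802, c = 49, d = 298.
OR = (442·298)/(1802·49) = 131716/88298 = 1.49172
Risk in exposed = 442/2244 = 0.19697; risk in unexposed = 49/347 = 0.14121; RR = 1.39487
OR/RR = 1.49172 / 1.39487 = 1.06944
The outcome is not rare, so the OR lies further from 1 than the RR.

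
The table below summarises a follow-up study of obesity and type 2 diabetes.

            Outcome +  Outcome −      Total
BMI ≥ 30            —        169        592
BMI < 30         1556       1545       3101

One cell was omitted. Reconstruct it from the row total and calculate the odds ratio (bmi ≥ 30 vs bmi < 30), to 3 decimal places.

2.485

The missing cell is in the exposed row: 592 − 169 = 423.
So a = 423, b = 169, c = 1556, d = 1545.
OR = (a·d)/(b·c) = (423 × 1545) / (169 × 1556) = 653535 / 262964 = 2.48526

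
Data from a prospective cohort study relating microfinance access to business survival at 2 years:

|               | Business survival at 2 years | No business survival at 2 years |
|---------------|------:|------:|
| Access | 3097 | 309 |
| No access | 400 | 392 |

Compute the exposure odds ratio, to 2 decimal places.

9.82

Cells: a = 3097, b = 309, c = 400, d = 392.
OR = (a·d)/(b·c) = (3097 × 392) / (309 × 400) = 1214024 / 123600 = 9.82220
The odds of business survival at 2 years are about 9.82 times as high in the access group.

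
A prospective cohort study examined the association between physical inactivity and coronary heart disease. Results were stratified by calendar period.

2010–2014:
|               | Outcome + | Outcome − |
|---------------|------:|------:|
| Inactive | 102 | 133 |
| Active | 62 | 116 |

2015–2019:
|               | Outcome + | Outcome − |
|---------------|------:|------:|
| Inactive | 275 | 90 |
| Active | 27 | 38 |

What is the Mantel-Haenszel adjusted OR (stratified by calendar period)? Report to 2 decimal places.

OR_MH = Σ(aᵢdᵢ/nᵢ) / Σ(bᵢcᵢ/nᵢ), where nᵢ is the stratum total.
Stratum 1 (2010–2014): n = 413; a·d/n = 102·116/413 = 28.6489; b·c/n = 133·62/413 = 19.9661
Stratum 2 (2015–2019): n = 430; a·d/n = 275·38/430 = 24.3023; b·c/n = 90·27/430 = 5.6512
OR_MH = (28.6489 + 24.3023) / (19.9661 + 5.6512) = 52.9512 / 25.6173 = 2.06701

2.07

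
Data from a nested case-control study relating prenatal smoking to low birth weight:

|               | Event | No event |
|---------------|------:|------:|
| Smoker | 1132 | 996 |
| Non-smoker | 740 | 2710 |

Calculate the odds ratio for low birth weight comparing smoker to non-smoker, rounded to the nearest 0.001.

Cells: a = 1132, b = 996, c = 740, d = 2710.
OR = (a·d)/(b·c) = (1132 × 2710) / (996 × 740) = 3067720 / 737040 = 4.16222
The odds of low birth weight are about 4.16 times as high in the smoker group.

4.162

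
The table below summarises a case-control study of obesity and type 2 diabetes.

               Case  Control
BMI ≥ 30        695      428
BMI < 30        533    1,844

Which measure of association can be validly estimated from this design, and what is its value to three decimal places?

Cells: a = 695, b = 428, c = 533, d = 1844.
This is a case-control study: participants were sampled on outcome status, so risks in the source population cannot be estimated directly — relative risk is not valid here. The odds ratio is the appropriate measure.
OR = (a·d)/(b·c) = (695 × 1844) / (428 × 533) = 1281580 / 228124 = 5.61791

5.618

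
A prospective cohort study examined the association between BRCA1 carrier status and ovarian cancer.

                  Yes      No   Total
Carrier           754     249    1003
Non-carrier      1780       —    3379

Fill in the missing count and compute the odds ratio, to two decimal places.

The missing cell is in the unexposed row: 3379 − 1780 = 1599.
So a = 754, b = 249, c = 1780, d = 1599.
OR = (a·d)/(b·c) = (754 × 1599) / (249 × 1780) = 1205646 / 443220 = 2.72020

2.72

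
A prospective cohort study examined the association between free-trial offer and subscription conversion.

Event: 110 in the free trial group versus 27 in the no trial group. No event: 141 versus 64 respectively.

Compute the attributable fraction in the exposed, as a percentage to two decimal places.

32.30

From the description: a = 110, b = 141, c = 27, d = 64.
Risk in exposed = 110/251 = 0.43825; risk in unexposed = 27/91 = 0.29670.
RR = 0.43825/0.29670 = 1.47705
AR% = (RR − 1)/RR × 100 = (1.47705 − 1)/1.47705 × 100 = 32.2977%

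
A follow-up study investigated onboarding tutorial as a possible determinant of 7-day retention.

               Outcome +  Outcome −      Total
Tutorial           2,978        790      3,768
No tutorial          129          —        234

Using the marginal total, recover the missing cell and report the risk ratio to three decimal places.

1.434

The missing cell is in the unexposed row: 234 − 129 = 105.
So a = 2978, b = 790, c = 129, d = 105.
RR = [a/(a+b)] / [c/(c+d)] = (2978/3768) / (129/234) = 0.79034/0.55128 = 1.43364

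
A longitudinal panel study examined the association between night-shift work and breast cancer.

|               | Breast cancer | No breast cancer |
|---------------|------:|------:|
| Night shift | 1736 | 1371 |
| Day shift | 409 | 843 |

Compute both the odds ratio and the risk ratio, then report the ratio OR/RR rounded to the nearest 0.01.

1.53

Cells: a = 1736, b = 1371, c = 409, d = 843.
OR = (1736·843)/(1371·409) = 1463448/560739 = 2.60986
Risk in exposed = 1736/3107 = 0.55874; risk in unexposed = 409/1252 = 0.32668; RR = 1.71037
OR/RR = 2.60986 / 1.71037 = 1.52590
The outcome is not rare, so the OR lies further from 1 than the RR.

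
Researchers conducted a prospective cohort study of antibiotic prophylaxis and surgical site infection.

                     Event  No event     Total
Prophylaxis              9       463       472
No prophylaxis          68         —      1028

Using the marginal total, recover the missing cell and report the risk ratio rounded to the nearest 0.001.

The missing cell is in the unexposed row: 1028 − 68 = 960.
So a = 9, b = 463, c = 68, d = 960.
RR = [a/(a+b)] / [c/(c+d)] = (9/472) / (68/1028) = 0.01907/0.06615 = 0.28826

0.288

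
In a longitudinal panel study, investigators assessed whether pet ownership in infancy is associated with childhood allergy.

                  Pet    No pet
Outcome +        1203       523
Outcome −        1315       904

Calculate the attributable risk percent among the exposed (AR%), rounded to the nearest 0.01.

Reading the table with exposure as columns: a = 1203 (Pet, case), b = 1315 (Pet, non-case), c = 523 (No pet, case), d = 904.
Risk in exposed = 1203/2518 = 0.47776; risk in unexposed = 523/1427 = 0.36650.
RR = 0.47776/0.36650 = 1.30356
AR% = (RR − 1)/RR × 100 = (1.30356 − 1)/1.30356 × 100 = 23.2872%

23.29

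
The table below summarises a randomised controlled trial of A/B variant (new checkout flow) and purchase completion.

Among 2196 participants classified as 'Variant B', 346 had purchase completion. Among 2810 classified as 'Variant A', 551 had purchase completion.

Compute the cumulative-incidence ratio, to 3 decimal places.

0.804

From the description: a = 346, b = 1850, c = 551, d = 2259.
Risk in exposed = 346/2196 = 0.15756; risk in unexposed = 551/2810 = 0.19609.
RR = 0.15756 / 0.19609 = 0.80352
The risk is 20% lower among the exposed than among the unexposed.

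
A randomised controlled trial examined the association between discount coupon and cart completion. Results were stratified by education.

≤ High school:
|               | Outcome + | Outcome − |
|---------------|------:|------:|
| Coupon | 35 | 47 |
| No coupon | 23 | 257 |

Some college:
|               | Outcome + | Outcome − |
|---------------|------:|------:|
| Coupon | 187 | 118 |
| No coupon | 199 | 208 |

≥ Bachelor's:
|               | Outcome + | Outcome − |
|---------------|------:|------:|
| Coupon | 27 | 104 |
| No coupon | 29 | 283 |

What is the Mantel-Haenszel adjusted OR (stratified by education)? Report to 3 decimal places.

OR_MH = Σ(aᵢdᵢ/nᵢ) / Σ(bᵢcᵢ/nᵢ), where nᵢ is the stratum total.
Stratum 1 (≤ High school): n = 362; a·d/n = 35·257/362 = 24.8481; b·c/n = 47·23/362 = 2.9862
Stratum 2 (Some college): n = 712; a·d/n = 187·208/712 = 54.6292; b·c/n = 118·199/712 = 32.9803
Stratum 3 (≥ Bachelor's): n = 443; a·d/n = 27·283/443 = 17.2483; b·c/n = 104·29/443 = 6.8081
OR_MH = (24.8481 + 54.6292 + 17.2483) / (2.9862 + 32.9803 + 6.8081) = 96.7256 / 42.7747 = 2.26128

2.261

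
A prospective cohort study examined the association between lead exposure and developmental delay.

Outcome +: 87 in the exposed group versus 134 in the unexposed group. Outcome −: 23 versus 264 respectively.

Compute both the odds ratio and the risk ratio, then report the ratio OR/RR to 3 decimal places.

3.172

From the description: a = 87, b = 23, c = 134, d = 264.
OR = (87·264)/(23·134) = 22968/3082 = 7.45230
Risk in exposed = 87/110 = 0.79091; risk in unexposed = 134/398 = 0.33668; RR = 2.34912
OR/RR = 7.45230 / 2.34912 = 3.17238
The outcome is not rare, so the OR lies further from 1 than the RR.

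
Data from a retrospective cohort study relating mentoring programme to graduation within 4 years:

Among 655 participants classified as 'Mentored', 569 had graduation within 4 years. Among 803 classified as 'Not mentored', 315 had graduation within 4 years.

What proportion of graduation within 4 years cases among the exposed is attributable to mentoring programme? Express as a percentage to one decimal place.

From the description: a = 569, b = 86, c = 315, d = 488.
Risk in exposed = 569/655 = 0.86870; risk in unexposed = 315/803 = 0.39228.
RR = 0.86870/0.39228 = 2.21450
AR% = (RR − 1)/RR × 100 = (2.21450 − 1)/2.21450 × 100 = 54.8431%

54.8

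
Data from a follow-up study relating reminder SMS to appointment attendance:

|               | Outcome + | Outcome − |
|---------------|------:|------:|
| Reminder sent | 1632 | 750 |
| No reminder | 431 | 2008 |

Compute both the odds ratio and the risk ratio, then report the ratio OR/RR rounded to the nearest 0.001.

2.615

Cells: a = 1632, b = 750, c = 431, d = 2008.
OR = (1632·2008)/(750·431) = 3277056/323250 = 10.13784
Risk in exposed = 1632/2382 = 0.68514; risk in unexposed = 431/2439 = 0.17671; RR = 3.87715
OR/RR = 10.13784 / 3.87715 = 2.61476
The outcome is not rare, so the OR lies further from 1 than the RR.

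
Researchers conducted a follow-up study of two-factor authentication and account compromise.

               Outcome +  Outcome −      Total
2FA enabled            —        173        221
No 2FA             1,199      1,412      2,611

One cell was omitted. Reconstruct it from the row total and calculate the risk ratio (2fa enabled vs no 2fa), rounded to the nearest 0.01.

0.47

The missing cell is in the exposed row: 221 − 173 = 48.
So a = 48, b = 173, c = 1199, d = 1412.
RR = [a/(a+b)] / [c/(c+d)] = (48/221) / (1199/2611) = 0.21719/0.45921 = 0.47297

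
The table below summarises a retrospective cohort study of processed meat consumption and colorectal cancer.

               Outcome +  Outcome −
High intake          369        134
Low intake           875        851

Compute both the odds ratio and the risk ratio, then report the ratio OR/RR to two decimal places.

1.85

Cells: a = 369, b = 134, c = 875, d = 851.
OR = (369·851)/(134·875) = 314019/117250 = 2.67820
Risk in exposed = 369/503 = 0.73360; risk in unexposed = 875/1726 = 0.50695; RR = 1.44708
OR/RR = 2.67820 / 1.44708 = 1.85077
The outcome is not rare, so the OR lies further from 1 than the RR.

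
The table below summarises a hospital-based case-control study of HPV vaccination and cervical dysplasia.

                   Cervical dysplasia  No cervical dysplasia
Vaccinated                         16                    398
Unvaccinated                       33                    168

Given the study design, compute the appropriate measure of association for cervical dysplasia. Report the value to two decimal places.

Cells: a = 16, b = 398, c = 33, d = 168.
This is a hospital-based case-control study: participants were sampled on outcome status, so risks in the source population cannot be estimated directly — relative risk is not valid here. The odds ratio is the appropriate measure.
OR = (a·d)/(b·c) = (16 × 168) / (398 × 33) = 2688 / 13134 = 0.20466

0.20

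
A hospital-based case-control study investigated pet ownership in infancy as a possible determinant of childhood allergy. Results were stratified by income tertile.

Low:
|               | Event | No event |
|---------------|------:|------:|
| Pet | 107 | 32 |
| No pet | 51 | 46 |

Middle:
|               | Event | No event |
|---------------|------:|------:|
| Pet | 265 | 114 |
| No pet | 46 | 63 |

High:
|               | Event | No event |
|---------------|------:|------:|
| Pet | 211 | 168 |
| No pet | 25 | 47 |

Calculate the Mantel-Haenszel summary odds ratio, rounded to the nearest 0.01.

2.86

OR_MH = Σ(aᵢdᵢ/nᵢ) / Σ(bᵢcᵢ/nᵢ), where nᵢ is the stratum total.
Stratum 1 (Low): n = 236; a·d/n = 107·46/236 = 20.8559; b·c/n = 32·51/236 = 6.9153
Stratum 2 (Middle): n = 488; a·d/n = 265·63/488 = 34.2111; b·c/n = 114·46/488 = 10.7459
Stratum 3 (High): n = 451; a·d/n = 211·47/451 = 21.9889; b·c/n = 168·25/451 = 9.3126
OR_MH = (20.8559 + 34.2111 + 21.9889) / (6.9153 + 10.7459 + 9.3126) = 77.0559 / 26.9738 = 2.85670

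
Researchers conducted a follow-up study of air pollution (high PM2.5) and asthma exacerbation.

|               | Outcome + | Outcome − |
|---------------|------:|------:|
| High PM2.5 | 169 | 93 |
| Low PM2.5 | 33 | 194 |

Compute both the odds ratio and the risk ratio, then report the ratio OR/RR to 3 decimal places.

Cells: a = 169, b = 93, c = 33, d = 194.
OR = (169·194)/(93·33) = 32786/3069 = 10.68296
Risk in exposed = 169/262 = 0.64504; risk in unexposed = 33/227 = 0.14537; RR = 4.43708
OR/RR = 10.68296 / 4.43708 = 2.40765
The outcome is not rare, so the OR lies further from 1 than the RR.

2.408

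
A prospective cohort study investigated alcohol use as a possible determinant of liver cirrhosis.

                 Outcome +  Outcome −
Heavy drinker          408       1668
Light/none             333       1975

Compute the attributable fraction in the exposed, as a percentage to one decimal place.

26.6

Cells: a = 408, b = 1668, c = 333, d = 1975.
Risk in exposed = 408/2076 = 0.19653; risk in unexposed = 333/2308 = 0.14428.
RR = 0.19653/0.14428 = 1.36215
AR% = (RR − 1)/RR × 100 = (1.36215 − 1)/1.36215 × 100 = 26.5866%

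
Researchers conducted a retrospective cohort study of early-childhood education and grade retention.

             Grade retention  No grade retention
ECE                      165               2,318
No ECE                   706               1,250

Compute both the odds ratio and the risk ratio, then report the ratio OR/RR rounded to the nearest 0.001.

Cells: a = 165, b = 2318, c = 706, d = 1250.
OR = (165·1250)/(2318·706) = 206250/1636508 = 0.12603
Risk in exposed = 165/2483 = 0.06645; risk in unexposed = 706/1956 = 0.36094; RR = 0.18411
OR/RR = 0.12603 / 0.18411 = 0.68455
The outcome is not rare, so the OR lies further from 1 than the RR.

0.685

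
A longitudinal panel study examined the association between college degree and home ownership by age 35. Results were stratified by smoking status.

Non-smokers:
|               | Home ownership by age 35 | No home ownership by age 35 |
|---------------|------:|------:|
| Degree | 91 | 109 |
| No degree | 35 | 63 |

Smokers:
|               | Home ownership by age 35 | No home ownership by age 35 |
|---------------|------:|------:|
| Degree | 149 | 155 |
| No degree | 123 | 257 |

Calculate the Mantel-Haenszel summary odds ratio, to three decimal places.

OR_MH = Σ(aᵢdᵢ/nᵢ) / Σ(bᵢcᵢ/nᵢ), where nᵢ is the stratum total.
Stratum 1 (Non-smokers): n = 298; a·d/n = 91·63/298 = 19.2383; b·c/n = 109·35/298 = 12.8020
Stratum 2 (Smokers): n = 684; a·d/n = 149·257/684 = 55.9839; b·c/n = 155·123/684 = 27.8728
OR_MH = (19.2383 + 55.9839) / (12.8020 + 27.8728) = 75.2222 / 40.6748 = 1.84935

1.849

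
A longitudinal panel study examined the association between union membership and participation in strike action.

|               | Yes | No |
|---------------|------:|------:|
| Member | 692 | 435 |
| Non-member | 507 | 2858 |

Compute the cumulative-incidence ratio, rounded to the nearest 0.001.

Cells: a = 692, b = 435, c = 507, d = 2858.
Risk in exposed = 692/1127 = 0.61402; risk in unexposed = 507/3365 = 0.15067.
RR = 0.61402 / 0.15067 = 4.07530
The risk among the exposed is 4.08 times that among the unexposed.

4.075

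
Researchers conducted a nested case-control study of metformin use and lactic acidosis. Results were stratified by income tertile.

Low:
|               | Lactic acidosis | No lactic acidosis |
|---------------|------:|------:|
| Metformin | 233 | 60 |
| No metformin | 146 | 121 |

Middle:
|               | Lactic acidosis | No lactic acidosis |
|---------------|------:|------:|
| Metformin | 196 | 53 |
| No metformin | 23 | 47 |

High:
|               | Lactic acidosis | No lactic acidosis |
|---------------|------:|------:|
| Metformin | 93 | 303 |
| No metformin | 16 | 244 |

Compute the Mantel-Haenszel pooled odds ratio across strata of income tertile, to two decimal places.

4.24

OR_MH = Σ(aᵢdᵢ/nᵢ) / Σ(bᵢcᵢ/nᵢ), where nᵢ is the stratum total.
Stratum 1 (Low): n = 560; a·d/n = 233·121/560 = 50.3446; b·c/n = 60·146/560 = 15.6429
Stratum 2 (Middle): n = 319; a·d/n = 196·47/319 = 28.8777; b·c/n = 53·23/319 = 3.8213
Stratum 3 (High): n = 656; a·d/n = 93·244/656 = 34.5915; b·c/n = 303·16/656 = 7.3902
OR_MH = (50.3446 + 28.8777 + 34.5915) / (15.6429 + 3.8213 + 7.3902) = 113.8138 / 26.8544 = 4.23818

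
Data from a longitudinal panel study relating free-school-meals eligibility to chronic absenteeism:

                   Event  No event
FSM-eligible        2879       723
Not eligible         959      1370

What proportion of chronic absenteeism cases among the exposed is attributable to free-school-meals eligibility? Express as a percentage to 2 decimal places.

48.48

Cells: a = 2879, b = 723, c = 959, d = 1370.
Risk in exposed = 2879/3602 = 0.79928; risk in unexposed = 959/2329 = 0.41176.
RR = 0.79928/0.41176 = 1.94110
AR% = (RR − 1)/RR × 100 = (1.94110 − 1)/1.94110 × 100 = 48.4829%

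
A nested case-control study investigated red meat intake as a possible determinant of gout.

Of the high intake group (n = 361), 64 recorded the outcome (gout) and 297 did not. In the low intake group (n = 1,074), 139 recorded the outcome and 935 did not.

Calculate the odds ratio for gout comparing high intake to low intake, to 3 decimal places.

From the description: a = 64, b = 297, c = 139, d = 935.
OR = (a·d)/(b·c) = (64 × 935) / (297 × 139) = 59840 / 41283 = 1.44951
The odds of gout are about 1.45 times as high in the high intake group.

1.450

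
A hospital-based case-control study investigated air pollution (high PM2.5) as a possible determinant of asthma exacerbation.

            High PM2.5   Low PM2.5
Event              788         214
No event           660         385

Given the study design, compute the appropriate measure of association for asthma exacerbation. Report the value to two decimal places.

2.15

Reading the table with exposure as columns: a = 788 (High PM2.5, case), b = 660 (High PM2.5, non-case), c = 214 (Low PM2.5, case), d = 385.
This is a hospital-based case-control study: participants were sampled on outcome status, so risks in the source population cannot be estimated directly — relative risk is not valid here. The odds ratio is the appropriate measure.
OR = (a·d)/(b·c) = (788 × 385) / (660 × 214) = 303380 / 141240 = 2.14798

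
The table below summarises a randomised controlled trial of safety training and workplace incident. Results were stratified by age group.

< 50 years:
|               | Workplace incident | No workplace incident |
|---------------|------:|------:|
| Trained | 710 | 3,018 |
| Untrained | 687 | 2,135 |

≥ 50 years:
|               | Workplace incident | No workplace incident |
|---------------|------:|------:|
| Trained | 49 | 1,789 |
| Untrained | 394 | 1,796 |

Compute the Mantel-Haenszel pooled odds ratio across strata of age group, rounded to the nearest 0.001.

0.515

OR_MH = Σ(aᵢdᵢ/nᵢ) / Σ(bᵢcᵢ/nᵢ), where nᵢ is the stratum total.
Stratum 1 (< 50 years): n = 6550; a·d/n = 710·2135/6550 = 231.4275; b·c/n = 3018·687/6550 = 316.5444
Stratum 2 (≥ 50 years): n = 4028; a·d/n = 49·1796/4028 = 21.8481; b·c/n = 1789·394/4028 = 174.9916
OR_MH = (231.4275 + 21.8481) / (316.5444 + 174.9916) = 253.2755 / 491.5360 = 0.51527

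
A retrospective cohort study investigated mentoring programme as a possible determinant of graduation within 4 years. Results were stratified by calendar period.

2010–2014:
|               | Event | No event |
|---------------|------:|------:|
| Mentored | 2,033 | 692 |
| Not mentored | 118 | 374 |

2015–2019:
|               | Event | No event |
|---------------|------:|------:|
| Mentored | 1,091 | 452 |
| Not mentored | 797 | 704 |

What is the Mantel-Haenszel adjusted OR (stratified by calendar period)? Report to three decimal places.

OR_MH = Σ(aᵢdᵢ/nᵢ) / Σ(bᵢcᵢ/nᵢ), where nᵢ is the stratum total.
Stratum 1 (2010–2014): n = 3217; a·d/n = 2033·374/3217 = 236.3513; b·c/n = 692·118/3217 = 25.3827
Stratum 2 (2015–2019): n = 3044; a·d/n = 1091·704/3044 = 252.3206; b·c/n = 452·797/3044 = 118.3456
OR_MH = (236.3513 + 252.3206) / (25.3827 + 118.3456) = 488.6719 / 143.7283 = 3.39997

3.400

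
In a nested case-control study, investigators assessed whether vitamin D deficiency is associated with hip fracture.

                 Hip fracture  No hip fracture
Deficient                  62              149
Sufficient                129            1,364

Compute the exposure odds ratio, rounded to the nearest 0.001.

Cells: a = 62, b = 149, c = 129, d = 1364.
OR = (a·d)/(b·c) = (62 × 1364) / (149 × 129) = 84568 / 19221 = 4.39977
The odds of hip fracture are about 4.40 times as high in the deficient group.

4.400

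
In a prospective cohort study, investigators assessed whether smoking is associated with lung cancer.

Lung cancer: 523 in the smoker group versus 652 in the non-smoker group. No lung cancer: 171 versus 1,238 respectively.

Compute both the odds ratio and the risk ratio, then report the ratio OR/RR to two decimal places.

2.66

From the description: a = 523, b = 171, c = 652, d = 1238.
OR = (523·1238)/(171·652) = 647474/111492 = 5.80736
Risk in exposed = 523/694 = 0.75360; risk in unexposed = 652/1890 = 0.34497; RR = 2.18452
OR/RR = 5.80736 / 2.18452 = 2.65841
The outcome is not rare, so the OR lies further from 1 than the RR.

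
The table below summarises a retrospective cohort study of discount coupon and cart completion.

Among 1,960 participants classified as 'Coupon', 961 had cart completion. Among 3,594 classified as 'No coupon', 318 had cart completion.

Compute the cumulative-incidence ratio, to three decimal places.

From the description: a = 961, b = 999, c = 318, d = 3276.
Risk in exposed = 961/1960 = 0.49031; risk in unexposed = 318/3594 = 0.08848.
RR = 0.49031 / 0.08848 = 5.54138
The risk among the exposed is 5.54 times that among the unexposed.

5.541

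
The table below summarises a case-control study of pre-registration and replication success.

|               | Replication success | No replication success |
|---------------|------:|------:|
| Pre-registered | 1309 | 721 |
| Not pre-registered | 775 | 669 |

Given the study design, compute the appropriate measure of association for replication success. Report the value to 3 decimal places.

Cells: a = 1309, b = 721, c = 775, d = 669.
This is a case-control study: participants were sampled on outcome status, so risks in the source population cannot be estimated directly — relative risk is not valid here. The odds ratio is the appropriate measure.
OR = (a·d)/(b·c) = (1309 × 669) / (721 × 775) = 875721 / 558775 = 1.56722

1.567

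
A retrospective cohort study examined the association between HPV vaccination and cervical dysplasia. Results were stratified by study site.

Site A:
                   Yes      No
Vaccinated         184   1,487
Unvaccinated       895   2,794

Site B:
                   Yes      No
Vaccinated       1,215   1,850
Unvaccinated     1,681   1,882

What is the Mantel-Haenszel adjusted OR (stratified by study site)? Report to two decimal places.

0.61

OR_MH = Σ(aᵢdᵢ/nᵢ) / Σ(bᵢcᵢ/nᵢ), where nᵢ is the stratum total.
Stratum 1 (Site A): n = 5360; a·d/n = 184·2794/5360 = 95.9134; b·c/n = 1487·895/5360 = 248.2957
Stratum 2 (Site B): n = 6628; a·d/n = 1215·1882/6628 = 344.9955; b·c/n = 1850·1681/6628 = 469.1989
OR_MH = (95.9134 + 344.9955) / (248.2957 + 469.1989) = 440.9089 / 717.4946 = 0.61451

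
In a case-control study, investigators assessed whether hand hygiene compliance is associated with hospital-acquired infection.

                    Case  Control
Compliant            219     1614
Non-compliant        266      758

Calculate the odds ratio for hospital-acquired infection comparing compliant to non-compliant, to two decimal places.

Cells: a = 219, b = 1614, c = 266, d = 758.
OR = (a·d)/(b·c) = (219 × 758) / (1614 × 266) = 166002 / 429324 = 0.38666
Exposure is associated with lower odds of hospital-acquired infection (OR = 0.39 < 1).

0.39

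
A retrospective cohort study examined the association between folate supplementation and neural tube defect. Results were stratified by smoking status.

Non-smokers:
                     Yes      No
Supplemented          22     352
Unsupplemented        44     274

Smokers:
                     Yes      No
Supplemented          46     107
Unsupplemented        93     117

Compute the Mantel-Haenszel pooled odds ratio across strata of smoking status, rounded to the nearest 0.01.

0.47

OR_MH = Σ(aᵢdᵢ/nᵢ) / Σ(bᵢcᵢ/nᵢ), where nᵢ is the stratum total.
Stratum 1 (Non-smokers): n = 692; a·d/n = 22·274/692 = 8.7110; b·c/n = 352·44/692 = 22.3815
Stratum 2 (Smokers): n = 363; a·d/n = 46·117/363 = 14.8264; b·c/n = 107·93/363 = 27.4132
OR_MH = (8.7110 + 14.8264) / (22.3815 + 27.4132) = 23.5374 / 49.7947 = 0.47269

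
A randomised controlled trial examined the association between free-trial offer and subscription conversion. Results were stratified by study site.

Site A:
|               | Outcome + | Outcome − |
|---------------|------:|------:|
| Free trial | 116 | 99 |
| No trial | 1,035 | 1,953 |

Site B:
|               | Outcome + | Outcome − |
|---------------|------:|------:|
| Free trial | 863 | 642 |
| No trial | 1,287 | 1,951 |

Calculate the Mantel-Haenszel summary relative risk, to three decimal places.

RR_MH = Σ(aᵢ·n₀ᵢ/nᵢ) / Σ(cᵢ·n₁ᵢ/nᵢ), with n₁ᵢ = aᵢ+bᵢ (exposed), n₀ᵢ = cᵢ+dᵢ (unexposed), nᵢ = n₁ᵢ+n₀ᵢ.
Stratum 1 (Site A): n₁ = 215, n₀ = 2988, n = 3203; a·n₀/n = 116·2988/3203 = 108.2135; c·n₁/n = 1035·215/3203 = 69.4739
Stratum 2 (Site B): n₁ = 1505, n₀ = 3238, n = 4743; a·n₀/n = 863·3238/4743 = 589.1617; c·n₁/n = 1287·1505/4743 = 408.3776
RR_MH = (108.2135 + 589.1617) / (69.4739 + 408.3776) = 697.3753 / 477.8515 = 1.45940

1.459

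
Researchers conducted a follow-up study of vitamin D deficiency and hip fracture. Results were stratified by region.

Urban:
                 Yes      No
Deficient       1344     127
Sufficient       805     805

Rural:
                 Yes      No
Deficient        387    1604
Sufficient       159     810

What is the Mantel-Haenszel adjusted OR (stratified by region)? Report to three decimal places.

3.830

OR_MH = Σ(aᵢdᵢ/nᵢ) / Σ(bᵢcᵢ/nᵢ), where nᵢ is the stratum total.
Stratum 1 (Urban): n = 3081; a·d/n = 1344·805/3081 = 351.1587; b·c/n = 127·805/3081 = 33.1824
Stratum 2 (Rural): n = 2960; a·d/n = 387·810/2960 = 105.9020; b·c/n = 1604·159/2960 = 86.1608
OR_MH = (351.1587 + 105.9020) / (33.1824 + 86.1608) = 457.0607 / 119.3432 = 3.82980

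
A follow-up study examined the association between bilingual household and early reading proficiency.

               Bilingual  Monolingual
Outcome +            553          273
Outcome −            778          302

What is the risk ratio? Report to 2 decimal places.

Reading the table with exposure as columns: a = 553 (Bilingual, case), b = 778 (Bilingual, non-case), c = 273 (Monolingual, case), d = 302.
Risk in exposed = 553/1331 = 0.41548; risk in unexposed = 273/575 = 0.47478.
RR = 0.41548 / 0.47478 = 0.87509
The risk is 12% lower among the exposed than among the unexposed.

0.88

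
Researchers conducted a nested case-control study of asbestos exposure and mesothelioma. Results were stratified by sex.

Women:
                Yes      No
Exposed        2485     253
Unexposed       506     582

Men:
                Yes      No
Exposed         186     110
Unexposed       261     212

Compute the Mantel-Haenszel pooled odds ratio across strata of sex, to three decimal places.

OR_MH = Σ(aᵢdᵢ/nᵢ) / Σ(bᵢcᵢ/nᵢ), where nᵢ is the stratum total.
Stratum 1 (Women): n = 3826; a·d/n = 2485·582/3826 = 378.0110; b·c/n = 253·506/3826 = 33.4600
Stratum 2 (Men): n = 769; a·d/n = 186·212/769 = 51.2770; b·c/n = 110·261/769 = 37.3342
OR_MH = (378.0110 + 51.2770) / (33.4600 + 37.3342) = 429.2880 / 70.7942 = 6.06389

6.064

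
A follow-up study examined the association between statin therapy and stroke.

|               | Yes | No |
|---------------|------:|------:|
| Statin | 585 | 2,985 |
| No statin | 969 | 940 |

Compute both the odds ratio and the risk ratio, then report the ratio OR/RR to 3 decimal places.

0.589

Cells: a = 585, b = 2985, c = 969, d = 940.
OR = (585·940)/(2985·969) = 549900/2892465 = 0.19011
Risk in exposed = 585/3570 = 0.16387; risk in unexposed = 969/1909 = 0.50760; RR = 0.32283
OR/RR = 0.19011 / 0.32283 = 0.58891
The outcome is not rare, so the OR lies further from 1 than the RR.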